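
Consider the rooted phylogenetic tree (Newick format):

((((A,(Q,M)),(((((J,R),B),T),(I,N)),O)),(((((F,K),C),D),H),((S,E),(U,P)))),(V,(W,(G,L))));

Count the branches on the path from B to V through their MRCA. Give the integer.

9

The MRCA of B and V is the root of the tree.
From B up to that node: 7 branches. From V up to the same node: 2 branches. Total: 7 + 2 = 9.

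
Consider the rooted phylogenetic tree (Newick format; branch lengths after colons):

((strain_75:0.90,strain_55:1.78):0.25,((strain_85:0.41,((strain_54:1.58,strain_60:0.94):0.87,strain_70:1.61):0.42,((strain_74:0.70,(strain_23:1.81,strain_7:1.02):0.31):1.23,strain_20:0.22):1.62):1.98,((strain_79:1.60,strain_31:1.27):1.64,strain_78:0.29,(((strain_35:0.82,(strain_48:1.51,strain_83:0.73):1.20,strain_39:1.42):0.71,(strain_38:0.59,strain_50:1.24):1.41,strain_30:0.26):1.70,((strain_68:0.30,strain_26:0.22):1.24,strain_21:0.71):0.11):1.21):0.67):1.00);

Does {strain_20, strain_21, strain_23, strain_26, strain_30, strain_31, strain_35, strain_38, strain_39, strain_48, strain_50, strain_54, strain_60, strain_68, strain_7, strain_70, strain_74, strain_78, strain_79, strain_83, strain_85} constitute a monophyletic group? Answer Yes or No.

Yes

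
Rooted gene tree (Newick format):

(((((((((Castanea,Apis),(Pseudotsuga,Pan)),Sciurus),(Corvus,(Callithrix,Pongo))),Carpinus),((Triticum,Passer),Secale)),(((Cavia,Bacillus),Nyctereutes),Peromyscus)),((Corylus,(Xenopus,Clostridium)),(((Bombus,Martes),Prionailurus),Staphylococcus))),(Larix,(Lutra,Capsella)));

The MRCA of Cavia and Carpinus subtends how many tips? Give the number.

16

The MRCA of Cavia and Carpinus is the node subtending (((((((Castanea,Apis),(Pseudotsuga,Pan)),Sciurus),(Corvus,(Callithrix,Pongo))),Carpinus),((Triticum,Passer),Secale)),(((Cavia,Bacillus),Nyctereutes),Peromyscus)).
That clade contains 16 terminal taxa: Apis, Bacillus, Callithrix, Carpinus, Castanea, Cavia, Corvus, Nyctereutes, Pan, Passer, Peromyscus, Pongo, Pseudotsuga, Sciurus, Secale, Triticum.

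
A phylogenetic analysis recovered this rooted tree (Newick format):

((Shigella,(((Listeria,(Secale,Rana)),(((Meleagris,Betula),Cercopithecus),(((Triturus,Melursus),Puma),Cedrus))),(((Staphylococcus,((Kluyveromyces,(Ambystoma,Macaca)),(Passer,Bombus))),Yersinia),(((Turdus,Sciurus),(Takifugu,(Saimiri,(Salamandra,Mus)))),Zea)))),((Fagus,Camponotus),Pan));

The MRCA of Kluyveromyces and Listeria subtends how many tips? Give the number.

The MRCA of Kluyveromyces and Listeria is the node subtending (((Listeria,(Secale,Rana)),(((Meleagris,Betula),Cercopithecus),(((Triturus,Melursus),Puma),Cedrus))),(((Staphylococcus,((Kluyveromyces,(Ambystoma,Macaca)),(Passer,Bombus))),Yersinia),(((Turdus,Sciurus),(Takifugu,(Saimiri,(Salamandra,Mus)))),Zea))).
That clade contains 24 terminal taxa: Ambystoma, Betula, Bombus, Cedrus, Cercopithecus, Kluyveromyces, Listeria, Macaca, Meleagris, Melursus, Mus, Passer, Puma, Rana, Saimiri, Salamandra, Sciurus, Secale, Staphylococcus, Takifugu, Triturus, Turdus, Yersinia, Zea.

24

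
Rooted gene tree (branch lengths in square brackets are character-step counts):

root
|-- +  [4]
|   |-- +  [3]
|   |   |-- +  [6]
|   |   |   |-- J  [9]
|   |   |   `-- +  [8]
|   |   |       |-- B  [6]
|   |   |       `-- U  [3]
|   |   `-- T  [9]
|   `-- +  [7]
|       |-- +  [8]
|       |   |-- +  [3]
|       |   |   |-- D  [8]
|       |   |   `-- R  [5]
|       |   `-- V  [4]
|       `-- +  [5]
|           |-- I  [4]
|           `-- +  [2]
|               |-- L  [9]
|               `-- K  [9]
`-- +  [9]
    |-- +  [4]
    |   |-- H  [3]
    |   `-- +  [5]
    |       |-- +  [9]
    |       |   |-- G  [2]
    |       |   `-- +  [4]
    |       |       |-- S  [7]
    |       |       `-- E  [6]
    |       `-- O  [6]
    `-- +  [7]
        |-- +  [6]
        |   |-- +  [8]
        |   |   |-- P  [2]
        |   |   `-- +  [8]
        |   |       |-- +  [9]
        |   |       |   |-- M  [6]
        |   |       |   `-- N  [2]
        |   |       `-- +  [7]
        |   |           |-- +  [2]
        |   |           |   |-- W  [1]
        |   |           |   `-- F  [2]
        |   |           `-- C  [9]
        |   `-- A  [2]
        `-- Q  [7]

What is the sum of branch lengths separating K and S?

65

The path runs K → … → MRCA → … → S; the MRCA is the root of the tree.
Branch lengths along that path: 9 + 2 + 5 + 7 + 4 + 9 + 4 + 5 + 9 + 4 + 7 = 65.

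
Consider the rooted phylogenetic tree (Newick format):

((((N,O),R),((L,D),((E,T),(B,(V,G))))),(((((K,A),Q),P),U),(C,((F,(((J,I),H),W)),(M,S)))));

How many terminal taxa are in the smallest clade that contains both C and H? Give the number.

8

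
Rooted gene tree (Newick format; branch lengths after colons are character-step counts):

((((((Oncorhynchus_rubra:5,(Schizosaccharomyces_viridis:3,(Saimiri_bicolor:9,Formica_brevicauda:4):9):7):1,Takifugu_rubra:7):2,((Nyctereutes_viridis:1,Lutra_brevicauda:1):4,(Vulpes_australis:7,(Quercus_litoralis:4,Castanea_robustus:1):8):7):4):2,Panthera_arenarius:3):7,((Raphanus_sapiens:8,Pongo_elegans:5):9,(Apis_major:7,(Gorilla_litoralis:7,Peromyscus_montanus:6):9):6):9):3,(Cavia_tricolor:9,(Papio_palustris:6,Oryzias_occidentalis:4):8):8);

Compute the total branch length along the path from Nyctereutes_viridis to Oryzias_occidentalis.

The path runs Nyctereutes_viridis → … → MRCA → … → Oryzias_occidentalis; the MRCA is the root of the tree.
Branch lengths along that path: 1 + 4 + 4 + 2 + 7 + 3 + 8 + 8 + 4 = 41.

41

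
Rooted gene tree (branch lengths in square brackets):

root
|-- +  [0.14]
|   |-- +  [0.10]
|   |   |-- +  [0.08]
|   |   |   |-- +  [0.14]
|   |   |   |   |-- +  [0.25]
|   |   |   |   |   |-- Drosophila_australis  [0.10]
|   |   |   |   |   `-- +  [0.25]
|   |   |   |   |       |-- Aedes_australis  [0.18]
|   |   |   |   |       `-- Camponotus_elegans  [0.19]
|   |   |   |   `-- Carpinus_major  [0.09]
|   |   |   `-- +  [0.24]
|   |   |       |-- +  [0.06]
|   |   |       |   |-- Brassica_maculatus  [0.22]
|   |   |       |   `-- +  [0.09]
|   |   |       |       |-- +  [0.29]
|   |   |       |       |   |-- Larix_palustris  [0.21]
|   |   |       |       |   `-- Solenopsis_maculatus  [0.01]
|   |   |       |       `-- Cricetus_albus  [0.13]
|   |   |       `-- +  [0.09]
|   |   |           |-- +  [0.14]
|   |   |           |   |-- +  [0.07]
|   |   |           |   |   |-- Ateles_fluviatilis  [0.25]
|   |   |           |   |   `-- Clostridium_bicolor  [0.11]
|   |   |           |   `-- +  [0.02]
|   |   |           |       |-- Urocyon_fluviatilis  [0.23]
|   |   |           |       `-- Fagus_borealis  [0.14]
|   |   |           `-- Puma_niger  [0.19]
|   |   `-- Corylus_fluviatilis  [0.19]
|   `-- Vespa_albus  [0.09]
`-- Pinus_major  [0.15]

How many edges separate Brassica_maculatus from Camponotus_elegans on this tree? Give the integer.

7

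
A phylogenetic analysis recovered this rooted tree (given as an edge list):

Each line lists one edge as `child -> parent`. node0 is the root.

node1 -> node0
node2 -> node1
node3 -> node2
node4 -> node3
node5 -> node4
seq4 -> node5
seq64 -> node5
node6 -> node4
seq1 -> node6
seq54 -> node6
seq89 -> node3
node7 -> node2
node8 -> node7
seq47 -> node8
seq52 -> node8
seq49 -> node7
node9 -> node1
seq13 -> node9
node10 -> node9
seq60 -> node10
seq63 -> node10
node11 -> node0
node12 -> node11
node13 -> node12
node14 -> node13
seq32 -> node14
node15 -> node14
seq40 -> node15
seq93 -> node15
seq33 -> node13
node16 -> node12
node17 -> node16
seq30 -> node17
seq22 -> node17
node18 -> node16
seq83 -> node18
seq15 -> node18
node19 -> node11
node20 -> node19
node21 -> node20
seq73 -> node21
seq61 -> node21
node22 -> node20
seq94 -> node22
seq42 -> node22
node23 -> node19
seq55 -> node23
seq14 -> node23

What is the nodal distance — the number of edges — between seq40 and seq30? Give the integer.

7

The MRCA of seq40 and seq30 is the node subtending (((seq32,(seq40,seq93)),seq33),((seq30,seq22),(seq83,seq15))).
From seq40 up to that node: 4 branches. From seq30 up to the same node: 3 branches. Total: 4 + 3 = 7.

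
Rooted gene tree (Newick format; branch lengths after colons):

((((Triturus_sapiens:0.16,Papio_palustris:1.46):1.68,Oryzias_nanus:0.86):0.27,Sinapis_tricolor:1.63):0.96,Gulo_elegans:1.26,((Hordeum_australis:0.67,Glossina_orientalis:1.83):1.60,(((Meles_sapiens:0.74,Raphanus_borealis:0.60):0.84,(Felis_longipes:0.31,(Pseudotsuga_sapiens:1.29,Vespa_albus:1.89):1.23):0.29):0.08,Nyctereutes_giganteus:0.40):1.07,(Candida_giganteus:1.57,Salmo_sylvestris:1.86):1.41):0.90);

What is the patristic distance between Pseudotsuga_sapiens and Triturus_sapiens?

7.93

The path runs Pseudotsuga_sapiens → … → MRCA → … → Triturus_sapiens; the MRCA is the root of the tree.
Branch lengths along that path: 1.29 + 1.23 + 0.29 + 0.08 + 1.07 + 0.90 + 0.96 + 0.27 + 1.68 + 0.16 = 7.93.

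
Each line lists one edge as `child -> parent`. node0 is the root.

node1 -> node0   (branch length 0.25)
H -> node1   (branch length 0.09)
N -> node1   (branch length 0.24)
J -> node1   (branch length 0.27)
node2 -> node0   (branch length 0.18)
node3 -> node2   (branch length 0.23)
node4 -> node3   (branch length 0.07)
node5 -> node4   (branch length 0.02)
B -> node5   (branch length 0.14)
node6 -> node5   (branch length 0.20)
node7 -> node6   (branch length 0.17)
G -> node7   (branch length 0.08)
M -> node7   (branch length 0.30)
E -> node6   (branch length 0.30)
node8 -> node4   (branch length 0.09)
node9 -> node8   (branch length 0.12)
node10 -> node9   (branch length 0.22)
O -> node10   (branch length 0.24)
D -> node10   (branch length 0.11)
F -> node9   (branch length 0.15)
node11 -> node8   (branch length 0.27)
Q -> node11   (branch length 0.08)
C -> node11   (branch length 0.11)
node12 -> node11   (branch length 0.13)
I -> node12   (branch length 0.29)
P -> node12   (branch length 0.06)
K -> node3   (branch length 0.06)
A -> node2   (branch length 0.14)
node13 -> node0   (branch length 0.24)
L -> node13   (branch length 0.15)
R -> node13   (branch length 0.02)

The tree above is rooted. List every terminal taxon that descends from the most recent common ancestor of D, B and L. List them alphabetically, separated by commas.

Tracing D: it sits inside (O,D).
Tracing B: it sits inside (B,((G,M),E)).
Tracing L: it sits inside (L,R).
The smallest clade enclosing all 3 is the whole tree (their MRCA is the root), so the answer is all 18 tips in alphabetical order.

A, B, C, D, E, F, G, H, I, J, K, L, M, N, O, P, Q, R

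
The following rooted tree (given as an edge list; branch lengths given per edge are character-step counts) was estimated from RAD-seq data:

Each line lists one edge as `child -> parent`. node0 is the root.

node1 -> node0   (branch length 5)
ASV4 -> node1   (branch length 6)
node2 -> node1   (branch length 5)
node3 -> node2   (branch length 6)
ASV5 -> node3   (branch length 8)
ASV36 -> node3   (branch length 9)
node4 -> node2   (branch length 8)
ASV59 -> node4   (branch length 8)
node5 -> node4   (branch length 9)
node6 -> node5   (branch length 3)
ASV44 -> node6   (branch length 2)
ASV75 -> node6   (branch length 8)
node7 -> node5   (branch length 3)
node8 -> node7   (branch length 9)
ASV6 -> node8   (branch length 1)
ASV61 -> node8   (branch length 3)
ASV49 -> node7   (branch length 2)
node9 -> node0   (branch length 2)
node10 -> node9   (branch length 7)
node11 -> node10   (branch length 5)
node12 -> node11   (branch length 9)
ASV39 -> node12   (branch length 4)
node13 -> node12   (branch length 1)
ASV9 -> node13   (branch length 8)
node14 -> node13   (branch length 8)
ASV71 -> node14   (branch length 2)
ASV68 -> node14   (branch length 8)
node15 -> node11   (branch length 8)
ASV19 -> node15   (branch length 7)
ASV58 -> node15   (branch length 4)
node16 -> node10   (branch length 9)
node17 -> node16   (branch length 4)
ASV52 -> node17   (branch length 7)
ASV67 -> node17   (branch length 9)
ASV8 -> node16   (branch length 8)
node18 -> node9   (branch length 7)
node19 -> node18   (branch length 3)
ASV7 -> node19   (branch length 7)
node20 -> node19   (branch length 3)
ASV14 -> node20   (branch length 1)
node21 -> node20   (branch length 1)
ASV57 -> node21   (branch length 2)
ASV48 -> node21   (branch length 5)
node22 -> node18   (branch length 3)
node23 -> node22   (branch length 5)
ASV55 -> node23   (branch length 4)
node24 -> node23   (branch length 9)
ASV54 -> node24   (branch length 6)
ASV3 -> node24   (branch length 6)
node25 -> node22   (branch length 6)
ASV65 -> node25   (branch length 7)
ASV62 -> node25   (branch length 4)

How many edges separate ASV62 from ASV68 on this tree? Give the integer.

10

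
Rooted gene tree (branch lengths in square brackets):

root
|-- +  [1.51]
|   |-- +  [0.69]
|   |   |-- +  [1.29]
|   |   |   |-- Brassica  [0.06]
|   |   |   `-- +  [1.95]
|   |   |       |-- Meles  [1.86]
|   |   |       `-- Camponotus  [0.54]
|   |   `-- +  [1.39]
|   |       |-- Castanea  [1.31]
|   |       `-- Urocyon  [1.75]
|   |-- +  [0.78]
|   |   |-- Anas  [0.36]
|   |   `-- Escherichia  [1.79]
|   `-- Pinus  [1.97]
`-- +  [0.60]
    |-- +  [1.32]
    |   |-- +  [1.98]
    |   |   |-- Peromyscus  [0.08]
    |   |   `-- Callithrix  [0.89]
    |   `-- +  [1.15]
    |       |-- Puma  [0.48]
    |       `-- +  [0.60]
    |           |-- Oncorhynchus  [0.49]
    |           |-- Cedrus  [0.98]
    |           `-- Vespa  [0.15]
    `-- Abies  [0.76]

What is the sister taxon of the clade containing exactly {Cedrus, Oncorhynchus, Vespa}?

Puma

The clade containing exactly {Cedrus, Oncorhynchus, Vespa} attaches to the tree at the node subtending (Puma,(Oncorhynchus,Cedrus,Vespa)).
The other lineage descending from that same node — the sister group — is the single tip Puma.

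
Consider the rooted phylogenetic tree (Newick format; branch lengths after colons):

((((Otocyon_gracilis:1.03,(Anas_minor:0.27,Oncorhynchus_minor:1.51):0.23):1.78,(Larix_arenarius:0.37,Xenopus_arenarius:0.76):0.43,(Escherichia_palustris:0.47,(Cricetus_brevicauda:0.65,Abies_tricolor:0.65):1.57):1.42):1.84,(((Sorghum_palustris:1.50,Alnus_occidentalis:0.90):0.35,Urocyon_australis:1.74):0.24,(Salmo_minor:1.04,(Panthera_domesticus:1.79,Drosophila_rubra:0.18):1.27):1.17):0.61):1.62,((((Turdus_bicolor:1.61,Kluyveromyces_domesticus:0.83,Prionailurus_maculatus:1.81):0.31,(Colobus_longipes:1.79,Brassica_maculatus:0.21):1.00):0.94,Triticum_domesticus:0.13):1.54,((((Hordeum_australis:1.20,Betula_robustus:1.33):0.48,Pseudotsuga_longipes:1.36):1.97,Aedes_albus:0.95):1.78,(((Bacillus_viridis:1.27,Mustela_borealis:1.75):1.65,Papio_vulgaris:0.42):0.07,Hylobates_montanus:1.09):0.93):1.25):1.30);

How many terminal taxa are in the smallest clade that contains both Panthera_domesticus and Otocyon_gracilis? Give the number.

14

The MRCA of Panthera_domesticus and Otocyon_gracilis is the node subtending (((Otocyon_gracilis,(Anas_minor,Oncorhynchus_minor)),(Larix_arenarius,Xenopus_arenarius),(Escherichia_palustris,(Cricetus_brevicauda,Abies_tricolor))),(((Sorghum_palustris,Alnus_occidentalis),Urocyon_australis),(Salmo_minor,(Panthera_domesticus,Drosophila_rubra)))).
That clade contains 14 terminal taxa: Abies_tricolor, Alnus_occidentalis, Anas_minor, Cricetus_brevicauda, Drosophila_rubra, Escherichia_palustris, Larix_arenarius, Oncorhynchus_minor, Otocyon_gracilis, Panthera_domesticus, Salmo_minor, Sorghum_palustris, Urocyon_australis, Xenopus_arenarius.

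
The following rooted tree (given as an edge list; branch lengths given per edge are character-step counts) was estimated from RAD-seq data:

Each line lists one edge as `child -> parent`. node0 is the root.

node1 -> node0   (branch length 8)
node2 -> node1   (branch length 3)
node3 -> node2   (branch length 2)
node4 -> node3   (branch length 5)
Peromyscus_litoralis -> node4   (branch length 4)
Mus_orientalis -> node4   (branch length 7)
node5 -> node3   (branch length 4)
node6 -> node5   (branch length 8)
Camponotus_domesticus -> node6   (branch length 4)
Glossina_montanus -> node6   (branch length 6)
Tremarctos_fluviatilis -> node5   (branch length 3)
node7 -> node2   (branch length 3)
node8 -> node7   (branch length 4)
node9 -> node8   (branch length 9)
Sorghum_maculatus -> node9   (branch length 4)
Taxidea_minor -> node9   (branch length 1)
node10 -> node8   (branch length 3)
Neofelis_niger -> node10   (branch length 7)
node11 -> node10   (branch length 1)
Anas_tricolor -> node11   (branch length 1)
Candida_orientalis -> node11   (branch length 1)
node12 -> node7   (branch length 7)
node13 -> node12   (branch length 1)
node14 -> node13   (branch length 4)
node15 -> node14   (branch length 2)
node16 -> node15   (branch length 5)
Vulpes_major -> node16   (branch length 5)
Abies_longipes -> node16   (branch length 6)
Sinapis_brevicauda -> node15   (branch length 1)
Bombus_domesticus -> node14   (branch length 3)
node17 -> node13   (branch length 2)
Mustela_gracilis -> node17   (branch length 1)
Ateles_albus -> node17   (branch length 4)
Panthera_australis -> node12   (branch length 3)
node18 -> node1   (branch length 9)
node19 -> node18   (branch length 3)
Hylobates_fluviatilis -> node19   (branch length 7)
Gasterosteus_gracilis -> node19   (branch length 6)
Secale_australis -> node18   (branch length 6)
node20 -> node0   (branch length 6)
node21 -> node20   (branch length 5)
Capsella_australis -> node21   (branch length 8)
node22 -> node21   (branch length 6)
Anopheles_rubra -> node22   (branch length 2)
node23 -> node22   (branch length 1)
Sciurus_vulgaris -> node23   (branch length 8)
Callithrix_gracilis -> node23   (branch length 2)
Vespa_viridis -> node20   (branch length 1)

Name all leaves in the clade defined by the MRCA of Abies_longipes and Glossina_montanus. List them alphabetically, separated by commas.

Abies_longipes, Anas_tricolor, Ateles_albus, Bombus_domesticus, Camponotus_domesticus, Candida_orientalis, Glossina_montanus, Mus_orientalis, Mustela_gracilis, Neofelis_niger, Panthera_australis, Peromyscus_litoralis, Sinapis_brevicauda, Sorghum_maculatus, Taxidea_minor, Tremarctos_fluviatilis, Vulpes_major

Tracing Abies_longipes: it sits inside (Vulpes_major,Abies_longipes).
Tracing Glossina_montanus: it sits inside (Camponotus_domesticus,Glossina_montanus).
The smallest clade enclosing both is (((Peromyscus_litoralis,Mus_orientalis),((Camponotus_domesticus,Glossina_montanus),Tremarctos_fluviatilis)),(((Sorghum_maculatus,Taxidea_minor),(Neofelis_niger,(Anas_tricolor,Candida_orientalis))),(((((Vulpes_major,Abies_longipes),Sinapis_brevicauda),Bombus_domesticus),(Mustela_gracilis,Ateles_albus)),Panthera_australis))); the answer is its 17 terminal taxa in alphabetical order.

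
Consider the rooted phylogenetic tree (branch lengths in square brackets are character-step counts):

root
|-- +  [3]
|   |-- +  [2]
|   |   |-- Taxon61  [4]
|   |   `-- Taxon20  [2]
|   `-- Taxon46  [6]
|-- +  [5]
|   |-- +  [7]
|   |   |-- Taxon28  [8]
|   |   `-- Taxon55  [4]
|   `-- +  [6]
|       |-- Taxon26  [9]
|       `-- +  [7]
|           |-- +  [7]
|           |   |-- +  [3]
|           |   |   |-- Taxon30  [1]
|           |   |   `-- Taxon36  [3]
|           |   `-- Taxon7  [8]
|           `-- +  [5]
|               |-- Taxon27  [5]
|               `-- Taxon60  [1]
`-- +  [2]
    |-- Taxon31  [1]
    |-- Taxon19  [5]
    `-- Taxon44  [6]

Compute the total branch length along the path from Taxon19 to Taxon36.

38

The path runs Taxon19 → … → MRCA → … → Taxon36; the MRCA is the root of the tree.
Branch lengths along that path: 5 + 2 + 5 + 6 + 7 + 7 + 3 + 3 = 38.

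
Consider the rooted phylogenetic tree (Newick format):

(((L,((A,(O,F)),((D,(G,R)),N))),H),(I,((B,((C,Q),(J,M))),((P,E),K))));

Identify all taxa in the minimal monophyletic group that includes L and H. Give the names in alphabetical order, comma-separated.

A, D, F, G, H, L, N, O, R

Tracing L: it sits inside (L,((A,(O,F)),((D,(G,R)),N))).
Tracing H: it sits inside ((L,((A,(O,F)),((D,(G,R)),N))),H).
The smallest clade enclosing both is ((L,((A,(O,F)),((D,(G,R)),N))),H); the answer is its 9 terminal taxa in alphabetical order.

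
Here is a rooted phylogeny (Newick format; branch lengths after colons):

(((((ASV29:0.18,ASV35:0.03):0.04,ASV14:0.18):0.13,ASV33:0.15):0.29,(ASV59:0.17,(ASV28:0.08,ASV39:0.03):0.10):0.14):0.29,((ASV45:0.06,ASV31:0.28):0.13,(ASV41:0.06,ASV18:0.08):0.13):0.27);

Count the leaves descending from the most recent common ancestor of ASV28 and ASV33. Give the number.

7

The MRCA of ASV28 and ASV33 is the node subtending ((((ASV29,ASV35),ASV14),ASV33),(ASV59,(ASV28,ASV39))).
That clade contains 7 terminal taxa: ASV14, ASV28, ASV29, ASV33, ASV35, ASV39, ASV59.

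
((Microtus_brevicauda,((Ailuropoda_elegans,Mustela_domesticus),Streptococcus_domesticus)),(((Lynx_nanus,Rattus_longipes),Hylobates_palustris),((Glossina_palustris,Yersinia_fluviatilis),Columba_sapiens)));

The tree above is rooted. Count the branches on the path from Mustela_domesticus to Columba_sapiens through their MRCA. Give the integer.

7

The MRCA of Mustela_domesticus and Columba_sapiens is the root of the tree.
From Mustela_domesticus up to that node: 4 branches. From Columba_sapiens up to the same node: 3 branches. Total: 4 + 3 = 7.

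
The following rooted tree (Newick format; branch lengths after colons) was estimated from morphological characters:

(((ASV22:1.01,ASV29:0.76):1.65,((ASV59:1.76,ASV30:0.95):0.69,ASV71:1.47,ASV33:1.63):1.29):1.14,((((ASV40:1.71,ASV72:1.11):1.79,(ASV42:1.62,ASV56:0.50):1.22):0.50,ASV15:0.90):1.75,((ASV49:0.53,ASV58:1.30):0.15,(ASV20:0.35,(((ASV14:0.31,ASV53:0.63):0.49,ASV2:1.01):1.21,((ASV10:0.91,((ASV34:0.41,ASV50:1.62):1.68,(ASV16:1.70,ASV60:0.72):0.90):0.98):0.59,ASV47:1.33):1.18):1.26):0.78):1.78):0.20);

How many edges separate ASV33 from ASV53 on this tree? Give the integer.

10

The MRCA of ASV33 and ASV53 is the root of the tree.
From ASV33 up to that node: 3 branches. From ASV53 up to the same node: 7 branches. Total: 3 + 7 = 10.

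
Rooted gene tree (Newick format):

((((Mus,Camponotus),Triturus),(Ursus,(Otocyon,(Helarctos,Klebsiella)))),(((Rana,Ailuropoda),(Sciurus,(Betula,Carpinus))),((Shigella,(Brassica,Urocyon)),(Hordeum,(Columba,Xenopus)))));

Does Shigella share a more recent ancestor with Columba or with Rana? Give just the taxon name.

Columba

The MRCA of Shigella and Columba subtends ((Shigella,(Brassica,Urocyon)),(Hordeum,(Columba,Xenopus))) (6 taxa).
The MRCA of Shigella and Rana subtends (((Rana,Ailuropoda),(Sciurus,(Betula,Carpinus))),((Shigella,(Brassica,Urocyon)),(Hordeum,(Columba,Xenopus)))) (11 taxa).
The first is nested inside the second, so Shigella shares a more recent common ancestor with Columba.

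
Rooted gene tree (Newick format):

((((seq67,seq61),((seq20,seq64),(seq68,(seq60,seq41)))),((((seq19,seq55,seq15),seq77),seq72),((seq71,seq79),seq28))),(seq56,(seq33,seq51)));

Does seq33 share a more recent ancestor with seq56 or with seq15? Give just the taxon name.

The MRCA of seq33 and seq56 subtends (seq56,(seq33,seq51)) (3 taxa).
The MRCA of seq33 and seq15 is the root, subtending the entire tree (18 taxa).
The first is nested inside the second, so seq33 shares a more recent common ancestor with seq56.

seq56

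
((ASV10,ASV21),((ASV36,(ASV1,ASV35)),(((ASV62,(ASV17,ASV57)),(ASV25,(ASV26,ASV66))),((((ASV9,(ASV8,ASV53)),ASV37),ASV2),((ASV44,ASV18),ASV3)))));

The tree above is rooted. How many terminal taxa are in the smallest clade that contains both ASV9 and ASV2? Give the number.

The MRCA of ASV9 and ASV2 is the node subtending (((ASV9,(ASV8,ASV53)),ASV37),ASV2).
That clade contains 5 terminal taxa: ASV2, ASV37, ASV53, ASV8, ASV9.

5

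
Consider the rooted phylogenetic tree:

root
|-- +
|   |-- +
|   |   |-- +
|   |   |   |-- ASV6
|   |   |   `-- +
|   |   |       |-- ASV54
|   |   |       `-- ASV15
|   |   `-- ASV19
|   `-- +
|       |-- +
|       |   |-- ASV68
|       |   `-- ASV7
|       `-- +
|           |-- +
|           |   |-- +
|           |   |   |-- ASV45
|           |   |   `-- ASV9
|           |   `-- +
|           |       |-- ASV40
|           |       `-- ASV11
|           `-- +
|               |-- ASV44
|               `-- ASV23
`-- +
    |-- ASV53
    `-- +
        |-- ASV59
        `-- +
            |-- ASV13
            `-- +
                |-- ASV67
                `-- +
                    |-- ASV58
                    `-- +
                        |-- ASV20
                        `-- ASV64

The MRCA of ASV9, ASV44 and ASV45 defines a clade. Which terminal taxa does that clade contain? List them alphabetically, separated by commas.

ASV11, ASV23, ASV40, ASV44, ASV45, ASV9

Tracing ASV9: it sits inside (ASV45,ASV9).
Tracing ASV44: it sits inside (ASV44,ASV23).
Tracing ASV45: it sits inside (ASV45,ASV9).
The smallest clade enclosing all 3 is (((ASV45,ASV9),(ASV40,ASV11)),(ASV44,ASV23)); the answer is its 6 terminal taxa in alphabetical order.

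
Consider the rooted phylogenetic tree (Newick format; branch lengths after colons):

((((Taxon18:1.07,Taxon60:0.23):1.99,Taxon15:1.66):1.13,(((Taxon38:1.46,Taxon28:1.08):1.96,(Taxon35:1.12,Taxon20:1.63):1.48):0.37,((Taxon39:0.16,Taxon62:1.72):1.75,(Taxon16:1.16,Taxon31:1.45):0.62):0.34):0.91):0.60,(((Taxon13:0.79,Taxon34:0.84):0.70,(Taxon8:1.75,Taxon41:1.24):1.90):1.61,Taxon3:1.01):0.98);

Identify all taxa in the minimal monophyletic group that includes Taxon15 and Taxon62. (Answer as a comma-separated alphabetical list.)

Taxon15, Taxon16, Taxon18, Taxon20, Taxon28, Taxon31, Taxon35, Taxon38, Taxon39, Taxon60, Taxon62

Tracing Taxon15: it sits inside ((Taxon18,Taxon60),Taxon15).
Tracing Taxon62: it sits inside (Taxon39,Taxon62).
The smallest clade enclosing both is (((Taxon18,Taxon60),Taxon15),(((Taxon38,Taxon28),(Taxon35,Taxon20)),((Taxon39,Taxon62),(Taxon16,Taxon31)))); the answer is its 11 terminal taxa in alphabetical order.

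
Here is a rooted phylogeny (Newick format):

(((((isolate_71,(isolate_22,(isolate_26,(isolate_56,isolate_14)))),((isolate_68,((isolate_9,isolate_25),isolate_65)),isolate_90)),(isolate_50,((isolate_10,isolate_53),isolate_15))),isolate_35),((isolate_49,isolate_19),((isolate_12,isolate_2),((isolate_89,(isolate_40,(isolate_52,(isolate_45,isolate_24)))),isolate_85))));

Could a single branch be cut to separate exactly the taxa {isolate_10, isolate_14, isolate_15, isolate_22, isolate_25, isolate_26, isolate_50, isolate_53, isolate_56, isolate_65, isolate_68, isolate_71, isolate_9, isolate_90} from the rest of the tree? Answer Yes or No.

Yes

The most recent common ancestor of these taxa subtends (((isolate_71,(isolate_22,(isolate_26,(isolate_56,isolate_14)))),((isolate_68,((isolate_9,isolate_25),isolate_65)),isolate_90)),(isolate_50,((isolate_10,isolate_53),isolate_15))).
That clade has exactly 14 tips — every listed taxon and nothing else — so the group is monophyletic.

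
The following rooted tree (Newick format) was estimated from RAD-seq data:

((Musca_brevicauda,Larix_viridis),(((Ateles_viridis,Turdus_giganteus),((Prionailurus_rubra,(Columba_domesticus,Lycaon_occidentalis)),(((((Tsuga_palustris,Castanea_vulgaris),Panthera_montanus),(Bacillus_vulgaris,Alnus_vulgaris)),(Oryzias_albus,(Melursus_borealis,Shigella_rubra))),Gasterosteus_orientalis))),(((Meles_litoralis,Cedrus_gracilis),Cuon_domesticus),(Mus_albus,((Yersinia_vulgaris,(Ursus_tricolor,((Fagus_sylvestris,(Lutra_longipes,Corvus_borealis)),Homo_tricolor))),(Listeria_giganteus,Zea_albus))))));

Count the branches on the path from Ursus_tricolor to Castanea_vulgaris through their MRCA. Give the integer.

The MRCA of Ursus_tricolor and Castanea_vulgaris is the node subtending (((Ateles_viridis,Turdus_giganteus),((Prionailurus_rubra,(Columba_domesticus,Lycaon_occidentalis)),(((((Tsuga_palustris,Castanea_vulgaris),Panthera_montanus),(Bacillus_vulgaris,Alnus_vulgaris)),(Oryzias_albus,(Melursus_borealis,Shigella_rubra))),Gasterosteus_orientalis))),(((Meles_litoralis,Cedrus_gracilis),Cuon_domesticus),(Mus_albus,((Yersinia_vulgaris,(Ursus_tricolor,((Fagus_sylvestris,(Lutra_longipes,Corvus_borealis)),Homo_tricolor))),(Listeria_giganteus,Zea_albus))))).
From Ursus_tricolor up to that node: 6 branches. From Castanea_vulgaris up to the same node: 8 branches. Total: 6 + 8 = 14.

14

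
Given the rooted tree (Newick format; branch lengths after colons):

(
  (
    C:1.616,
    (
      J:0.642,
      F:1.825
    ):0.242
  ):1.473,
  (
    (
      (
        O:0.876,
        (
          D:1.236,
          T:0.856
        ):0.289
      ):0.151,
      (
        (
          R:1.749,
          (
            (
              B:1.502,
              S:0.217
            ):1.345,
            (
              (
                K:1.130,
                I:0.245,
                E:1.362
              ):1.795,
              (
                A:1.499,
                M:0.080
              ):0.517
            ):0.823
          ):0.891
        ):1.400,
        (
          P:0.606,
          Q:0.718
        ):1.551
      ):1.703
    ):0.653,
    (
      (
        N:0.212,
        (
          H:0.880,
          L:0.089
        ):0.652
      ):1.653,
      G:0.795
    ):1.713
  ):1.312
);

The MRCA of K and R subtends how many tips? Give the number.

The MRCA of K and R is the node subtending (R,((B,S),((K,I,E),(A,M)))).
That clade contains 8 terminal taxa: A, B, E, I, K, M, R, S.

8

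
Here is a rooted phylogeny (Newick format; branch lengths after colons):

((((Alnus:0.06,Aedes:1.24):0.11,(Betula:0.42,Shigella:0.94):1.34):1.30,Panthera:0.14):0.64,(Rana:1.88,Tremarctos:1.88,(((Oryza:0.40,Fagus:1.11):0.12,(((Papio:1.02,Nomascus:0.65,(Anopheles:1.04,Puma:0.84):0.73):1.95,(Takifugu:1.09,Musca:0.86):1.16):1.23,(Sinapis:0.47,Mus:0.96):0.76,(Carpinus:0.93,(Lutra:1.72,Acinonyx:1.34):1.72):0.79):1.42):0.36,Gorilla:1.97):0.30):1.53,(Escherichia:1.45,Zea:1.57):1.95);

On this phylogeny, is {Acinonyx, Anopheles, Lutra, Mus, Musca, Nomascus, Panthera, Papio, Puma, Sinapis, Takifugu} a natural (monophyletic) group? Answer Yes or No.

The MRCA of the listed taxa is the root, so the smallest clade containing them is the whole tree.
That clade also contains Aedes, Alnus, Betula, Carpinus, Escherichia, Fagus, Gorilla, Oryza, Rana, Shigella, Tremarctos, Zea, which are not in the proposed group, so the group is not monophyletic.

No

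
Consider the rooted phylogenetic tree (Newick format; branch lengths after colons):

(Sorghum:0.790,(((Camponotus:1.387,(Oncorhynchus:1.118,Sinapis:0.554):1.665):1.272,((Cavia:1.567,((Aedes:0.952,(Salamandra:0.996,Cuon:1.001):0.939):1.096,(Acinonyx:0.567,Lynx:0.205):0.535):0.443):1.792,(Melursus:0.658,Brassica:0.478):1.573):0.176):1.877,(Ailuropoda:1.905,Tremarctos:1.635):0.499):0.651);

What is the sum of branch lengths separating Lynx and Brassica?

5.026

The path runs Lynx → … → MRCA → … → Brassica; the MRCA is the node subtending ((Cavia,((Aedes,(Salamandra,Cuon)),(Acinonyx,Lynx))),(Melursus,Brassica)).
Branch lengths along that path: 0.205 + 0.535 + 0.443 + 1.792 + 1.573 + 0.478 = 5.026.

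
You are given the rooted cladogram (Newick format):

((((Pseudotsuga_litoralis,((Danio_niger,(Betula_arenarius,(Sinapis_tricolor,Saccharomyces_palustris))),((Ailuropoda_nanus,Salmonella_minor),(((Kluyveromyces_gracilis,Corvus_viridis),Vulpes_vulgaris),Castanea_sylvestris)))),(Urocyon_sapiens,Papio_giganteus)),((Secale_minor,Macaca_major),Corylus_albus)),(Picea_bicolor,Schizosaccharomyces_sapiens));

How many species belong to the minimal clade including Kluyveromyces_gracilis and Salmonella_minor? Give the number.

The MRCA of Kluyveromyces_gracilis and Salmonella_minor is the node subtending ((Ailuropoda_nanus,Salmonella_minor),(((Kluyveromyces_gracilis,Corvus_viridis),Vulpes_vulgaris),Castanea_sylvestris)).
That clade contains 6 terminal taxa: Ailuropoda_nanus, Castanea_sylvestris, Corvus_viridis, Kluyveromyces_gracilis, Salmonella_minor, Vulpes_vulgaris.

6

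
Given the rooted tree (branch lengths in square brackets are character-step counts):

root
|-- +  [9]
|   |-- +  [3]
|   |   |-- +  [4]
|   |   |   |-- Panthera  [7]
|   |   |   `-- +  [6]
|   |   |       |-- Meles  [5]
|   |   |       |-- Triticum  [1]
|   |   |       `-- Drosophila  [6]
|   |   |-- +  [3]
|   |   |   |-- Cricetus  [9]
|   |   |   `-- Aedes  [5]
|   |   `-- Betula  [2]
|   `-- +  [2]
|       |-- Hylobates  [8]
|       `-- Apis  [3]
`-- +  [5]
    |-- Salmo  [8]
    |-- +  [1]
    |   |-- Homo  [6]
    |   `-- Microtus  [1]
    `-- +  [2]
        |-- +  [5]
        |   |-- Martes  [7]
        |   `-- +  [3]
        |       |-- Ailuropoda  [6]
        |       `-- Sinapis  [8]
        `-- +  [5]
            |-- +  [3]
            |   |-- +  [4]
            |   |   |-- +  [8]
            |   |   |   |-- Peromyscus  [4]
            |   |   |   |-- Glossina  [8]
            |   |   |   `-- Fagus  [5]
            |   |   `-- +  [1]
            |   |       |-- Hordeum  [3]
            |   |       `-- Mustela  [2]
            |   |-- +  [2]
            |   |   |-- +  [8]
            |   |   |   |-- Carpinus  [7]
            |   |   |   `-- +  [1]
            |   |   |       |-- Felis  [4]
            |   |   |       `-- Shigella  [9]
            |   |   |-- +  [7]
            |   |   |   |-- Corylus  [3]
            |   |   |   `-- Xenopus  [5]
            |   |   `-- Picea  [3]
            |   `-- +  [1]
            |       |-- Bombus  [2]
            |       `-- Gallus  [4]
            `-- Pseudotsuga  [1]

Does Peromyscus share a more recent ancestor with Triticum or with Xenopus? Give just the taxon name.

Xenopus

The MRCA of Peromyscus and Xenopus subtends (((Peromyscus,Glossina,Fagus),(Hordeum,Mustela)),((Carpinus,(Felis,Shigella)),(Corylus,Xenopus),Picea),(Bombus,Gallus)) (13 taxa).
The MRCA of Peromyscus and Triticum is the root, subtending the entire tree (29 taxa).
The first is nested inside the second, so Peromyscus shares a more recent common ancestor with Xenopus.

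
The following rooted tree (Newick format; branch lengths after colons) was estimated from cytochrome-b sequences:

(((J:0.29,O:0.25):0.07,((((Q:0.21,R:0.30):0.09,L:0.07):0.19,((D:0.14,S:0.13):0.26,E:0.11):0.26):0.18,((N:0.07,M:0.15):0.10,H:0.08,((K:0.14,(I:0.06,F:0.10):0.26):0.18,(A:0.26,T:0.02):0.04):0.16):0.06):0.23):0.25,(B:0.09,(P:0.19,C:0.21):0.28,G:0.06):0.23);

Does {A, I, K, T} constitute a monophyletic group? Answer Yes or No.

No

The MRCA of the listed taxa subtends ((K,(I,F)),(A,T)).
That clade also contains F, which is not in the proposed group, so the group is not monophyletic.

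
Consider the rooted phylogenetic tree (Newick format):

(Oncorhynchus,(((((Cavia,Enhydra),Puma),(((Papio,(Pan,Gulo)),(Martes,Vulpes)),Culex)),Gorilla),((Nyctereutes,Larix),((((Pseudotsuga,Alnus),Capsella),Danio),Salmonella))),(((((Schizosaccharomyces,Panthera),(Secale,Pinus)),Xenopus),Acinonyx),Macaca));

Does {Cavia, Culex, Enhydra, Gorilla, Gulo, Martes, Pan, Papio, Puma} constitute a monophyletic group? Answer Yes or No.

No

The MRCA of the listed taxa subtends ((((Cavia,Enhydra),Puma),(((Papio,(Pan,Gulo)),(Martes,Vulpes)),Culex)),Gorilla).
That clade also contains Vulpes, which is not in the proposed group, so the group is not monophyletic.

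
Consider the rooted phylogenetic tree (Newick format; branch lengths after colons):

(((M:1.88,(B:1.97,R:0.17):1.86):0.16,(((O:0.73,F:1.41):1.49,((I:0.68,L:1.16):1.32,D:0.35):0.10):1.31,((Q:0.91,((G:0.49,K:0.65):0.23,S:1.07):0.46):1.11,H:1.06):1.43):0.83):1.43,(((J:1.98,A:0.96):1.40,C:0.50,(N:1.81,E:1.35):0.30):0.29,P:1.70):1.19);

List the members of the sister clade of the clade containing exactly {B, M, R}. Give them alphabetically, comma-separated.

The clade containing exactly {B, M, R} attaches to the tree at the node subtending ((M,(B,R)),(((O,F),((I,L),D)),((Q,((G,K),S)),H))).
The other lineage descending from that same node — the sister group — is (((O,F),((I,L),D)),((Q,((G,K),S)),H)); its 10 tips in alphabetical order are the answer.

D, F, G, H, I, K, L, O, Q, S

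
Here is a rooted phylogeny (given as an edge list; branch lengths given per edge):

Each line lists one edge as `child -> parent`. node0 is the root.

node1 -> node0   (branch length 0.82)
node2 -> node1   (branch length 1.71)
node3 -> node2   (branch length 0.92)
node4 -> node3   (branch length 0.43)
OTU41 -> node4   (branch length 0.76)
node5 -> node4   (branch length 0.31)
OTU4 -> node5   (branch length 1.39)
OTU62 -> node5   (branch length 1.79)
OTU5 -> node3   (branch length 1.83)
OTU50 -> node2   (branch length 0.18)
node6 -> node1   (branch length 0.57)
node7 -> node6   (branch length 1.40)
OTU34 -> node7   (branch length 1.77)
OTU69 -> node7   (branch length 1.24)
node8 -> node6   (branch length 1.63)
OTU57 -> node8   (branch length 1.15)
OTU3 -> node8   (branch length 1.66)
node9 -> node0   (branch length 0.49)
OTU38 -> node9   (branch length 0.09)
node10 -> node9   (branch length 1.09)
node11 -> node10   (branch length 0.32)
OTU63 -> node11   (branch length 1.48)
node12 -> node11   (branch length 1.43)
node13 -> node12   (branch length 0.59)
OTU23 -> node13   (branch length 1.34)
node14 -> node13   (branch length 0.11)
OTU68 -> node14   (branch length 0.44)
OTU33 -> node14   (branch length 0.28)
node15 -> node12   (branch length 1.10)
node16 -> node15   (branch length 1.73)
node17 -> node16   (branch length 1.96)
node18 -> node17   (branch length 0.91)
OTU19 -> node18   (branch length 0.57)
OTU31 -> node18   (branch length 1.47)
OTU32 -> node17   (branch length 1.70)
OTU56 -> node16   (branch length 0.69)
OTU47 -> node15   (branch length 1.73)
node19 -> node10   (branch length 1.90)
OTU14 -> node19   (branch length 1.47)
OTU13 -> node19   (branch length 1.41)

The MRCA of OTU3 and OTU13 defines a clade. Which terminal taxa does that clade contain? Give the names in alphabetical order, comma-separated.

Tracing OTU3: it sits inside (OTU57,OTU3).
Tracing OTU13: it sits inside (OTU14,OTU13).
The smallest clade enclosing both is the whole tree (their MRCA is the root), so the answer is all 21 tips in alphabetical order.

OTU13, OTU14, OTU19, OTU23, OTU3, OTU31, OTU32, OTU33, OTU34, OTU38, OTU4, OTU41, OTU47, OTU5, OTU50, OTU56, OTU57, OTU62, OTU63, OTU68, OTU69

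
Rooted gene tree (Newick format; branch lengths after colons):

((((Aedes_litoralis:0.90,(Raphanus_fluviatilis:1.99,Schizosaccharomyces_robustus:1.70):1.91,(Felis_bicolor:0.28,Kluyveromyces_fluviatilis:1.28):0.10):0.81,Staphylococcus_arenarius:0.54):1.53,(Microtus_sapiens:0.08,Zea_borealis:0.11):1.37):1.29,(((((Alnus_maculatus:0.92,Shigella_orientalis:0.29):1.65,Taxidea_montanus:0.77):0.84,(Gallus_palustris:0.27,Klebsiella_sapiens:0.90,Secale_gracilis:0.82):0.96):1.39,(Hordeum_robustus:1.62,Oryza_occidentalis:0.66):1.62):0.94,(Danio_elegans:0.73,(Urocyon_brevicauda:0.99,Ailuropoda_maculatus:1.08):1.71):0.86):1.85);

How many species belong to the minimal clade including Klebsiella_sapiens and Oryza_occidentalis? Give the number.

8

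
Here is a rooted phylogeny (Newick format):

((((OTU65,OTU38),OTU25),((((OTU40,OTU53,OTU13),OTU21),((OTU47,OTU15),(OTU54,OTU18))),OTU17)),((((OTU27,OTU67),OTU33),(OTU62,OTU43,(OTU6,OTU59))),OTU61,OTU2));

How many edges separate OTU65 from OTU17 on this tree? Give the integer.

The MRCA of OTU65 and OTU17 is the node subtending (((OTU65,OTU38),OTU25),((((OTU40,OTU53,OTU13),OTU21),((OTU47,OTU15),(OTU54,OTU18))),OTU17)).
From OTU65 up to that node: 3 branches. From OTU17 up to the same node: 2 branches. Total: 3 + 2 = 5.

5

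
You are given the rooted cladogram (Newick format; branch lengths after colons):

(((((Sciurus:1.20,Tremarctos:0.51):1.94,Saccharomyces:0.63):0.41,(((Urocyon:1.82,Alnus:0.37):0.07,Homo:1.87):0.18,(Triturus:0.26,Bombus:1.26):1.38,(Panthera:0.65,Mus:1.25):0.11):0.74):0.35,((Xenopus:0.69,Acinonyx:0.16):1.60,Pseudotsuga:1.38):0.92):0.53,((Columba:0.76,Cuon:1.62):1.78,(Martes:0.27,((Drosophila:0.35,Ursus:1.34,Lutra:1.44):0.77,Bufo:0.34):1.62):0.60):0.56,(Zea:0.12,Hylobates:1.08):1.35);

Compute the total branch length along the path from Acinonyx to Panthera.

4.53

The path runs Acinonyx → … → MRCA → … → Panthera; the MRCA is the node subtending ((((Sciurus,Tremarctos),Saccharomyces),(((Urocyon,Alnus),Homo),(Triturus,Bombus),(Panthera,Mus))),((Xenopus,Acinonyx),Pseudotsuga)).
Branch lengths along that path: 0.16 + 1.60 + 0.92 + 0.35 + 0.74 + 0.11 + 0.65 = 4.53.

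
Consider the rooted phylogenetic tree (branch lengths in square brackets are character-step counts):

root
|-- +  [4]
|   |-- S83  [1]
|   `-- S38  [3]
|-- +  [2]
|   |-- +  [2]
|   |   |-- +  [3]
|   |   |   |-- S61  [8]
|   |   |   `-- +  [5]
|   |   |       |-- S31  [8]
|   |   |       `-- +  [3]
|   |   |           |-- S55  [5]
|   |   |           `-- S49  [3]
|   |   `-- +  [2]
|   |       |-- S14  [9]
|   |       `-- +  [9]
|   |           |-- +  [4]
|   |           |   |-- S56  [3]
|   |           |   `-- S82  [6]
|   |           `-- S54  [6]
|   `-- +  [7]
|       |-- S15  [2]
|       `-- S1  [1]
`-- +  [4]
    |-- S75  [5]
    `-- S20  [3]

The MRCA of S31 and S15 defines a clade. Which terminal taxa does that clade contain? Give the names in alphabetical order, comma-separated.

S1, S14, S15, S31, S49, S54, S55, S56, S61, S82

Tracing S31: it sits inside (S31,(S55,S49)).
Tracing S15: it sits inside (S15,S1).
The smallest clade enclosing both is (((S61,(S31,(S55,S49))),(S14,((S56,S82),S54))),(S15,S1)); the answer is its 10 terminal taxa in alphabetical order.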